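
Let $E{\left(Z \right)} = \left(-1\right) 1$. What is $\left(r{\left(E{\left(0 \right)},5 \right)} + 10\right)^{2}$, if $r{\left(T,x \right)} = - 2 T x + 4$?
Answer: $576$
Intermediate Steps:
$E{\left(Z \right)} = -1$
$r{\left(T,x \right)} = 4 - 2 T x$ ($r{\left(T,x \right)} = - 2 T x + 4 = 4 - 2 T x$)
$\left(r{\left(E{\left(0 \right)},5 \right)} + 10\right)^{2} = \left(\left(4 - \left(-2\right) 5\right) + 10\right)^{2} = \left(\left(4 + 10\right) + 10\right)^{2} = \left(14 + 10\right)^{2} = 24^{2} = 576$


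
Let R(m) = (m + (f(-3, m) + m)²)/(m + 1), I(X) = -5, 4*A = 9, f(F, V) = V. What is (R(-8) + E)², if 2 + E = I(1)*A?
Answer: 1857769/784 ≈ 2369.6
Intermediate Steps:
A = 9/4 (A = (¼)*9 = 9/4 ≈ 2.2500)
R(m) = (m + 4*m²)/(1 + m) (R(m) = (m + (m + m)²)/(m + 1) = (m + (2*m)²)/(1 + m) = (m + 4*m²)/(1 + m))
E = -53/4 (E = -2 - 5*9/4 = -2 - 45/4 = -53/4 ≈ -13.250)
(R(-8) + E)² = (-8*(1 + 4*(-8))/(1 - 8) - 53/4)² = (-8*(1 - 32)/(-7) - 53/4)² = (-8*(-⅐)*(-31) - 53/4)² = (-248/7 - 53/4)² = (-1363/28)² = 1857769/784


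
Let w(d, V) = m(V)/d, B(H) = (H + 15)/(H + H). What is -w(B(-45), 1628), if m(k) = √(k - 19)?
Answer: -3*√1609 ≈ -120.34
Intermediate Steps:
B(H) = (15 + H)/(2*H) (B(H) = (15 + H)/((2*H)) = (15 + H)*(1/(2*H)) = (15 + H)/(2*H))
m(k) = √(-19 + k)
w(d, V) = √(-19 + V)/d
-w(B(-45), 1628) = -√(-19 + 1628)/((½)*(15 - 45)/(-45)) = -√1609/((½)*(-1/45)*(-30)) = -√1609/⅓ = -3*√1609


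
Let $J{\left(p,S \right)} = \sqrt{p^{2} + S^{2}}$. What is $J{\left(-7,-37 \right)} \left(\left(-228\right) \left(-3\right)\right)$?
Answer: $684 \sqrt{1418} \approx 25757.0$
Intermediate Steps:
$J{\left(p,S \right)} = \sqrt{S^{2} + p^{2}}$
$J{\left(-7,-37 \right)} \left(\left(-228\right) \left(-3\right)\right) = \sqrt{\left(-37\right)^{2} + \left(-7\right)^{2}} \left(\left(-228\right) \left(-3\right)\right) = \sqrt{1369 + 49} \cdot 684 = \sqrt{1418} \cdot 684 = 684 \sqrt{1418}$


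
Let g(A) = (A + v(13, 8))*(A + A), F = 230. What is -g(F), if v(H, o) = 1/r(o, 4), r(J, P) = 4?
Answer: -105915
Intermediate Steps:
v(H, o) = 1/4
g(A) = 2*A*(1/4 + A) (g(A) = (A + 1/4)*(A + A) = (1/4 + A)*(2*A) = 2*A*(1/4 + A))
-g(F) = -230*(1 + 4*230)/2 = -230*(1 + 920)/2 = -230*921/2 = -1*105915 = -105915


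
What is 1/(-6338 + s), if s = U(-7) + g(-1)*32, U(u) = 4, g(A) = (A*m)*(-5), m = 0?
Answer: -1/6334 ≈ -0.00015788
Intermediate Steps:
g(A) = 0 (g(A) = (A*0)*(-5) = 0*(-5) = 0)
s = 4 (s = 4 + 0*32 = 4 + 0 = 4)
1/(-6338 + s) = 1/(-6338 + 4) = 1/(-6334) = -1/6334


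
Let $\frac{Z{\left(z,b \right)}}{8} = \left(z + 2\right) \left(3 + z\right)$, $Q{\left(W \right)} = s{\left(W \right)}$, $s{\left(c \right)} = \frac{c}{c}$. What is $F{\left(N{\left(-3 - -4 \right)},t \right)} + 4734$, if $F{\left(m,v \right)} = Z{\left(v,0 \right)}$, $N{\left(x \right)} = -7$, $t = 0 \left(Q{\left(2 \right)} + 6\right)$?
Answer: $4782$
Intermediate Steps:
$s{\left(c \right)} = 1$
$Q{\left(W \right)} = 1$
$t = 0$ ($t = 0 \left(1 + 6\right) = 0 \cdot 7 = 0$)
$Z{\left(z,b \right)} = 8 \left(2 + z\right) \left(3 + z\right)$ ($Z{\left(z,b \right)} = 8 \left(z + 2\right) \left(3 + z\right) = 8 \left(2 + z\right) \left(3 + z\right)$)
$F{\left(m,v \right)} = 48 + 8 v^{2} + 40 v$
$F{\left(N{\left(-3 - -4 \right)},t \right)} + 4734 = \left(48 + 8 \cdot 0^{2} + 40 \cdot 0\right) + 4734 = \left(48 + 8 \cdot 0 + 0\right) + 4734 = \left(48 + 0 + 0\right) + 4734 = 48 + 4734 = 4782$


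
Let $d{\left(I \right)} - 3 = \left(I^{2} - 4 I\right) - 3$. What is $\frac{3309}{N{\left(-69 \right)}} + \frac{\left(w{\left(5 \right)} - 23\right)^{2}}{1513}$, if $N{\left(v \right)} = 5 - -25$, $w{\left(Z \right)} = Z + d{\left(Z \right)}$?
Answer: $\frac{1670529}{15130} \approx 110.41$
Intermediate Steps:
$d{\left(I \right)} = I^{2} - 4 I$ ($d{\left(I \right)} = 3 - \left(3 - I^{2} + 4 I\right) = I^{2} - 4 I$)
$w{\left(Z \right)} = Z + Z \left(-4 + Z\right)$
$N{\left(v \right)} = 30$ ($N{\left(v \right)} = 5 + 25 = 30$)
$\frac{3309}{N{\left(-69 \right)}} + \frac{\left(w{\left(5 \right)} - 23\right)^{2}}{1513} = \frac{3309}{30} + \frac{\left(5 \left(-3 + 5\right) - 23\right)^{2}}{1513} = 3309 \cdot \frac{1}{30} + \left(5 \cdot 2 - 23\right)^{2} \cdot \frac{1}{1513} = \frac{1103}{10} + \left(10 - 23\right)^{2} \cdot \frac{1}{1513} = \frac{1103}{10} + \left(-13\right)^{2} \cdot \frac{1}{1513} = \frac{1103}{10} + 169 \cdot \frac{1}{1513} = \frac{1103}{10} + \frac{169}{1513} = \frac{1670529}{15130}$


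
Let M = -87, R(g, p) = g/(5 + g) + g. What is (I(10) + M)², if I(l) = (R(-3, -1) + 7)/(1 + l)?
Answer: 3644281/484 ≈ 7529.5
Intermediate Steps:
R(g, p) = g + g/(5 + g) (R(g, p) = g/(5 + g) + g = g + g/(5 + g))
I(l) = 5/(2*(1 + l)) (I(l) = (-3*(6 - 3)/(5 - 3) + 7)/(1 + l) = (-3*3/2 + 7)/(1 + l) = (-3*½*3 + 7)/(1 + l) = (-9/2 + 7)/(1 + l) = 5/(2*(1 + l)))
(I(10) + M)² = (5/(2*(1 + 10)) - 87)² = ((5/2)/11 - 87)² = ((5/2)*(1/11) - 87)² = (5/22 - 87)² = (-1909/22)² = 3644281/484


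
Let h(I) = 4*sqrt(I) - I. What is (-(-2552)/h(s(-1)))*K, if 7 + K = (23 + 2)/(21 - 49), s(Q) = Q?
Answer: -8294/7 + 33176*I/7 ≈ -1184.9 + 4739.4*I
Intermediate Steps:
h(I) = -I + 4*sqrt(I)
K = -221/28 (K = -7 + (23 + 2)/(21 - 49) = -7 + 25/(-28) = -7 + 25*(-1/28) = -7 - 25/28 = -221/28 ≈ -7.8929)
(-(-2552)/h(s(-1)))*K = -(-2552)/(-1*(-1) + 4*sqrt(-1))*(-221/28) = -(-2552)/(1 + 4*I)*(-221/28) = -(-2552)*(1 - 4*I)/17*(-221/28) = (2552*(1 - 4*I)/17)*(-221/28) = -8294*(1 - 4*I)/7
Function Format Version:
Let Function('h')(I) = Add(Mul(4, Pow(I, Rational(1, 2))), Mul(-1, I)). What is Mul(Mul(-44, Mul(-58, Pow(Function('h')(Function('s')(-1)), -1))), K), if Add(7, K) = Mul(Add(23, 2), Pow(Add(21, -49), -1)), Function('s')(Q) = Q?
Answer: Add(Rational(-8294, 7), Mul(Rational(33176, 7), I)) ≈ Add(-1184.9, Mul(4739.4, I))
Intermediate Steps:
Function('h')(I) = Add(Mul(-1, I), Mul(4, Pow(I, Rational(1, 2))))
K = Rational(-221, 28) (K = Add(-7, Mul(Add(23, 2), Pow(Add(21, -49), -1))) = Add(-7, Mul(25, Pow(-28, -1))) = Add(-7, Mul(25, Rational(-1, 28))) = Add(-7, Rational(-25, 28)) = Rational(-221, 28) ≈ -7.8929)
Mul(Mul(-44, Mul(-58, Pow(Function('h')(Function('s')(-1)), -1))), K) = Mul(Mul(-44, Mul(-58, Pow(Add(Mul(-1, -1), Mul(4, Pow(-1, Rational(1, 2)))), -1))), Rational(-221, 28)) = Mul(Mul(-44, Mul(-58, Pow(Add(1, Mul(4, I)), -1))), Rational(-221, 28)) = Mul(Mul(-44, Mul(-58, Mul(Rational(1, 17), Add(1, Mul(-4, I))))), Rational(-221, 28)) = Mul(Mul(-44, Mul(Rational(-58, 17), Add(1, Mul(-4, I)))), Rational(-221, 28)) = Mul(Mul(Rational(2552, 17), Add(1, Mul(-4, I))), Rational(-221, 28)) = Mul(Rational(-8294, 7), Add(1, Mul(-4, I)))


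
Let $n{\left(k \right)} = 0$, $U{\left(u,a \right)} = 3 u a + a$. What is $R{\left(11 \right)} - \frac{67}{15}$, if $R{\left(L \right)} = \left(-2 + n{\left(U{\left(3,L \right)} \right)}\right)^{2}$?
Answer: $- \frac{7}{15} \approx -0.46667$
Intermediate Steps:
$U{\left(u,a \right)} = a + 3 a u$ ($U{\left(u,a \right)} = 3 a u + a = a + 3 a u$)
$R{\left(L \right)} = 4$ ($R{\left(L \right)} = \left(-2 + 0\right)^{2} = \left(-2\right)^{2} = 4$)
$R{\left(11 \right)} - \frac{67}{15} = 4 - \frac{67}{15} = - \frac{7}{15}$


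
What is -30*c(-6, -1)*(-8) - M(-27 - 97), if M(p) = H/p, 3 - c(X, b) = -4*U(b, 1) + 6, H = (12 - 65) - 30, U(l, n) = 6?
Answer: 624877/124 ≈ 5039.3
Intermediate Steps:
H = -83 (H = -53 - 30 = -83)
c(X, b) = 21 (c(X, b) = 3 - (-4*6 + 6) = 3 - (-24 + 6) = 3 - 1*(-18) = 3 + 18 = 21)
M(p) = -83/p
-30*c(-6, -1)*(-8) - M(-27 - 97) = -30*21*(-8) - (-83)/(-27 - 97) = -630*(-8) - (-83)/(-124) = 5040 - (-83)*(-1)/124 = 5040 - 1*83/124 = 5040 - 83/124 = 624877/124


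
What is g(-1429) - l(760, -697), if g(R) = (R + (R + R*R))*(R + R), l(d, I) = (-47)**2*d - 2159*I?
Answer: -5831168677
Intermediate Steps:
l(d, I) = -2159*I + 2209*d (l(d, I) = 2209*d - 2159*I = -2159*I + 2209*d)
g(R) = 2*R*(R**2 + 2*R) (g(R) = (R + (R + R**2))*(2*R) = (R**2 + 2*R)*(2*R) = 2*R*(R**2 + 2*R))
g(-1429) - l(760, -697) = 2*(-1429)**2*(2 - 1429) - (-2159*(-697) + 2209*760) = 2*2042041*(-1427) - (1504823 + 1678840) = -5827985014 - 1*3183663 = -5827985014 - 3183663 = -5831168677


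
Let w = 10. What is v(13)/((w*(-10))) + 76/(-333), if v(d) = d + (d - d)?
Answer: -11929/33300 ≈ -0.35823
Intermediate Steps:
v(d) = d (v(d) = d + 0 = d)
v(13)/((w*(-10))) + 76/(-333) = 13/((10*(-10))) + 76/(-333) = 13/(-100) + 76*(-1/333) = 13*(-1/100) - 76/333 = -13/100 - 76/333 = -11929/33300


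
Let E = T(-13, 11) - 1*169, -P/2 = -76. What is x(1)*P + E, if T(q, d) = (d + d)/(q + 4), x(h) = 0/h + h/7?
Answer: -9433/63 ≈ -149.73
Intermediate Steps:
x(h) = h/7 (x(h) = 0 + h*(⅐) = 0 + h/7 = h/7)
T(q, d) = 2*d/(4 + q) (T(q, d) = (2*d)/(4 + q) = 2*d/(4 + q))
P = 152 (P = -2*(-76) = 152)
E = -1543/9 (E = 2*11/(4 - 13) - 1*169 = 2*11/(-9) - 169 = 2*11*(-⅑) - 169 = -22/9 - 169 = -1543/9 ≈ -171.44)
x(1)*P + E = ((⅐)*1)*152 - 1543/9 = (⅐)*152 - 1543/9 = 152/7 - 1543/9 = -9433/63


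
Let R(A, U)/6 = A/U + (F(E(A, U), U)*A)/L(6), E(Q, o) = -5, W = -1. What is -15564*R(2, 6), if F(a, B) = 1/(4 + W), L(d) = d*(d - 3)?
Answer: -103760/3 ≈ -34587.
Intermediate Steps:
L(d) = d*(-3 + d)
F(a, B) = ⅓ (F(a, B) = 1/(4 - 1) = 1/3 = ⅓)
R(A, U) = A/9 + 6*A/U (R(A, U) = 6*(A/U + (A/3)/((6*(-3 + 6)))) = 6*(A/U + (A/3)/((6*3))) = 6*(A/U + (A/3)/18) = 6*(A/U + (A/3)*(1/18)) = 6*(A/U + A/54) = 6*(A/54 + A/U) = A/9 + 6*A/U)
-15564*R(2, 6) = -5188*2*(54 + 6)/(3*6) = -5188*2*60/(3*6) = -15564*20/9 = -103760/3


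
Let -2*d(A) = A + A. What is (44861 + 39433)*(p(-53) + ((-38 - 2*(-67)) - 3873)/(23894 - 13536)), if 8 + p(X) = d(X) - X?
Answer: 42623556129/5179 ≈ 8.2301e+6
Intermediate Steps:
d(A) = -A (d(A) = -(A + A)/2 = -A)
p(X) = -8 - 2*X (p(X) = -8 + (-X - X) = -8 - 2*X)
(44861 + 39433)*(p(-53) + ((-38 - 2*(-67)) - 3873)/(23894 - 13536)) = (44861 + 39433)*((-8 - 2*(-53)) + ((-38 - 2*(-67)) - 3873)/(23894 - 13536)) = 84294*((-8 + 106) + ((-38 + 134) - 3873)/10358) = 84294*(98 + (96 - 3873)*(1/10358)) = 84294*(98 - 3777*1/10358) = 84294*(98 - 3777/10358) = 84294*(1011307/10358) = 42623556129/5179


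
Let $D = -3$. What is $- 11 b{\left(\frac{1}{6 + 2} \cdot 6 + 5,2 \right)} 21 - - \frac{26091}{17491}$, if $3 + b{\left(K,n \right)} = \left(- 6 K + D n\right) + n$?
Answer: $\frac{335407125}{34982} \approx 9588.0$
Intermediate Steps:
$b{\left(K,n \right)} = -3 - 6 K - 2 n$ ($b{\left(K,n \right)} = -3 + \left(\left(- 6 K - 3 n\right) + n\right) = -3 - \left(2 n + 6 K\right) = -3 - 6 K - 2 n$)
$- 11 b{\left(\frac{1}{6 + 2} \cdot 6 + 5,2 \right)} 21 - - \frac{26091}{17491} = - 11 \left(-3 - 6 \left(\frac{1}{6 + 2} \cdot 6 + 5\right) - 4\right) 21 - - \frac{26091}{17491} = - 11 \left(-3 - 6 \left(\frac{1}{8} \cdot 6 + 5\right) - 4\right) 21 - \left(-26091\right) \frac{1}{17491} = - 11 \left(-3 - 6 \left(\frac{1}{8} \cdot 6 + 5\right) - 4\right) 21 - - \frac{26091}{17491} = - 11 \left(-3 - 6 \left(\frac{3}{4} + 5\right) - 4\right) 21 + \frac{26091}{17491} = - 11 \left(-3 - \frac{69}{2} - 4\right) 21 + \frac{26091}{17491} = \left(-11\right) \left(- \frac{83}{2}\right) 21 + \frac{26091}{17491} = \frac{913}{2} \cdot 21 + \frac{26091}{17491} = \frac{19173}{2} + \frac{26091}{17491} = \frac{335407125}{34982}$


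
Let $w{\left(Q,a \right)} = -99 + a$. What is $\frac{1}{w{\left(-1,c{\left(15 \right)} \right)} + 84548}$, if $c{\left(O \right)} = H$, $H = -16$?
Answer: $\frac{1}{84433} \approx 1.1844 \cdot 10^{-5}$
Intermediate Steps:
$c{\left(O \right)} = -16$
$\frac{1}{w{\left(-1,c{\left(15 \right)} \right)} + 84548} = \frac{1}{\left(-99 - 16\right) + 84548} = \frac{1}{-115 + 84548} = \frac{1}{84433}$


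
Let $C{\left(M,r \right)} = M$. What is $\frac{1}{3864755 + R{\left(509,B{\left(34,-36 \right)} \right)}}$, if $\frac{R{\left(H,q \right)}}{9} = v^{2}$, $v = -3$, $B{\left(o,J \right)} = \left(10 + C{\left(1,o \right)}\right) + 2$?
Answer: $\frac{1}{3864836} \approx 2.5874 \cdot 10^{-7}$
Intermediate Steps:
$B{\left(o,J \right)} = 13$ ($B{\left(o,J \right)} = \left(10 + 1\right) + 2 = 11 + 2 = 13$)
$R{\left(H,q \right)} = 81$ ($R{\left(H,q \right)} = 9 \left(-3\right)^{2} = 9 \cdot 9 = 81$)
$\frac{1}{3864755 + R{\left(509,B{\left(34,-36 \right)} \right)}} = \frac{1}{3864755 + 81} = \frac{1}{3864836}$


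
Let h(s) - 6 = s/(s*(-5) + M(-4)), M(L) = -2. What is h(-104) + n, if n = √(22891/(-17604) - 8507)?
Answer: 1502/259 + I*√73242478191/2934 ≈ 5.7992 + 92.24*I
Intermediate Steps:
h(s) = 6 + s/(-2 - 5*s) (h(s) = 6 + s/(s*(-5) - 2) = 6 + s/(-5*s - 2) = 6 + s/(-2 - 5*s))
n = I*√73242478191/2934 (n = √(22891*(-1/17604) - 8507) = √(-22891/17604 - 8507) = √(-149780119/17604) = I*√73242478191/2934 ≈ 92.24*I)
h(-104) + n = (12 + 29*(-104))/(2 + 5*(-104)) + I*√73242478191/2934 = (12 - 3016)/(2 - 520) + I*√73242478191/2934 = -3004/(-518) + I*√73242478191/2934 = -1/518*(-3004) + I*√73242478191/2934 = 1502/259 + I*√73242478191/2934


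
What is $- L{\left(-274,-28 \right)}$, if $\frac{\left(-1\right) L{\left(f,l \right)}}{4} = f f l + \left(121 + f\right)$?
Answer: $-8409124$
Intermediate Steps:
$L{\left(f,l \right)} = -484 - 4 f - 4 l f^{2}$ ($L{\left(f,l \right)} = - 4 \left(f f l + \left(121 + f\right)\right) = - 4 \left(f^{2} l + \left(121 + f\right)\right) = - 4 \left(l f^{2} + \left(121 + f\right)\right) = - 4 \left(121 + f + l f^{2}\right) = -484 - 4 f - 4 l f^{2}$)
$- L{\left(-274,-28 \right)} = - (-484 - -1096 - - 112 \left(-274\right)^{2}) = - (-484 + 1096 - \left(-112\right) 75076) = - (-484 + 1096 + 8408512) = \left(-1\right) 8409124 = -8409124$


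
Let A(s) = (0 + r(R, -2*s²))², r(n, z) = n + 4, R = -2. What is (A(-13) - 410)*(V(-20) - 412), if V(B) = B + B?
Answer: 183512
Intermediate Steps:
r(n, z) = 4 + n
V(B) = 2*B
A(s) = 4 (A(s) = (0 + (4 - 2))² = (0 + 2)² = 2² = 4)
(A(-13) - 410)*(V(-20) - 412) = (4 - 410)*(2*(-20) - 412) = -406*(-40 - 412) = -406*(-452) = 183512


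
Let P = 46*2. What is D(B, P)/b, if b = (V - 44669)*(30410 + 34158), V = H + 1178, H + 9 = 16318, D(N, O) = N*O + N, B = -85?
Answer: 7905/1755087376 ≈ 4.5041e-6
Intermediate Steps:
P = 92
D(N, O) = N + N*O
H = 16309 (H = -9 + 16318 = 16309)
V = 17487 (V = 16309 + 1178 = 17487)
b = -1755087376 (b = (17487 - 44669)*(30410 + 34158) = -27182*64568 = -1755087376)
D(B, P)/b = -85*(1 + 92)/(-1755087376) = -85*93*(-1/1755087376) = -7905*(-1/1755087376) = 7905/1755087376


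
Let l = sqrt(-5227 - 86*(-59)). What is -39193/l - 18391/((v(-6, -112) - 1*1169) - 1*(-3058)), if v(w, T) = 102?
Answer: -18391/1991 + 39193*I*sqrt(17)/51 ≈ -9.2371 + 3168.6*I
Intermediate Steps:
l = 3*I*sqrt(17) (l = sqrt(-5227 + 5074) = sqrt(-153) = 3*I*sqrt(17) ≈ 12.369*I)
-39193/l - 18391/((v(-6, -112) - 1*1169) - 1*(-3058)) = -39193*(-I*sqrt(17)/51) - 18391/((102 - 1*1169) - 1*(-3058)) = -(-39193)*I*sqrt(17)/51 - 18391/((102 - 1169) + 3058) = 39193*I*sqrt(17)/51 - 18391/(-1067 + 3058) = 39193*I*sqrt(17)/51 - 18391/1991 = -18391/1991 + 39193*I*sqrt(17)/51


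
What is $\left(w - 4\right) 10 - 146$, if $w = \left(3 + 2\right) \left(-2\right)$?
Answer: $-286$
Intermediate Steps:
$w = -10$ ($w = 5 \left(-2\right) = -10$)
$\left(w - 4\right) 10 - 146 = \left(-10 - 4\right) 10 - 146 = \left(-14\right) 10 - 146 = -140 - 146 = -286$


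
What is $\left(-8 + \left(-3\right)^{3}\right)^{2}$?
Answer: $1225$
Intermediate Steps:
$\left(-8 + \left(-3\right)^{3}\right)^{2} = \left(-8 - 27\right)^{2} = \left(-35\right)^{2} = 1225$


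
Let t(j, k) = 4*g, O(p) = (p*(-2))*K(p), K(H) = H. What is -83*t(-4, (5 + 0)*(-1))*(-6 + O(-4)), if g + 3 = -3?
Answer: -75696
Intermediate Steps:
g = -6 (g = -3 - 3 = -6)
O(p) = -2*p² (O(p) = (p*(-2))*p = (-2*p)*p = -2*p²)
t(j, k) = -24 (t(j, k) = 4*(-6) = -24)
-83*t(-4, (5 + 0)*(-1))*(-6 + O(-4)) = -(-1992)*(-6 - 2*(-4)²) = -(-1992)*(-6 - 2*16) = -(-1992)*(-6 - 32) = -(-1992)*(-38) = -83*912 = -75696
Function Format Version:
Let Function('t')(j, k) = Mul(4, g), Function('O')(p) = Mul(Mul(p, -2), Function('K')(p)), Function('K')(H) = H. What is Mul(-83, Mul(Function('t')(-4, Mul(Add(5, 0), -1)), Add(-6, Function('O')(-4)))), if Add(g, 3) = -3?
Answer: -75696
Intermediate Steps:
g = -6 (g = Add(-3, -3) = -6)
Function('O')(p) = Mul(-2, Pow(p, 2)) (Function('O')(p) = Mul(Mul(p, -2), p) = Mul(Mul(-2, p), p) = Mul(-2, Pow(p, 2)))
Function('t')(j, k) = -24 (Function('t')(j, k) = Mul(4, -6) = -24)
Mul(-83, Mul(Function('t')(-4, Mul(Add(5, 0), -1)), Add(-6, Function('O')(-4)))) = Mul(-83, Mul(-24, Add(-6, Mul(-2, Pow(-4, 2))))) = Mul(-83, Mul(-24, Add(-6, Mul(-2, 16)))) = Mul(-83, Mul(-24, Add(-6, -32))) = Mul(-83, Mul(-24, -38)) = Mul(-83, 912) = -75696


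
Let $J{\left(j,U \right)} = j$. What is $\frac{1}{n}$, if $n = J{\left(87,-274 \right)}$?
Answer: $\frac{1}{87} \approx 0.011494$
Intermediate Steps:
$n = 87$
$\frac{1}{n} = \frac{1}{87}$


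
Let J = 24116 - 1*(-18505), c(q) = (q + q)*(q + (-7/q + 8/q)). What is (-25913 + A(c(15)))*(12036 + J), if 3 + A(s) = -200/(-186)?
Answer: -43909393272/31 ≈ -1.4164e+9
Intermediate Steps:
c(q) = 2*q*(q + 1/q) (c(q) = (2*q)*(q + 1/q) = 2*q*(q + 1/q))
J = 42621 (J = 24116 + 18505 = 42621)
A(s) = -179/93 (A(s) = -3 - 200/(-186) = -3 - 200*(-1/186) = -3 + 100/93 = -179/93)
(-25913 + A(c(15)))*(12036 + J) = (-25913 - 179/93)*(12036 + 42621) = -2410088/93*54657 = -43909393272/31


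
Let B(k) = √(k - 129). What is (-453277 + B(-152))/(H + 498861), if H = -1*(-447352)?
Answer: -453277/946213 + I*√281/946213 ≈ -0.47904 + 1.7716e-5*I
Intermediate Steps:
H = 447352
B(k) = √(-129 + k)
(-453277 + B(-152))/(H + 498861) = (-453277 + √(-129 - 152))/(447352 + 498861) = (-453277 + √(-281))/946213 = (-453277 + I*√281)*(1/946213) = -453277/946213 + I*√281/946213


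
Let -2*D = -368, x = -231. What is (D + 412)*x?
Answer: -137676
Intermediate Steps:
D = 184 (D = -½*(-368) = 184)
(D + 412)*x = (184 + 412)*(-231) = 596*(-231) = -137676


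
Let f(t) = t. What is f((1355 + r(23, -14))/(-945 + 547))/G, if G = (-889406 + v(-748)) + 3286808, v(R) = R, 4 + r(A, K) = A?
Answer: -687/476934146 ≈ -1.4405e-6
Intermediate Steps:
r(A, K) = -4 + A
G = 2396654 (G = (-889406 - 748) + 3286808 = -890154 + 3286808 = 2396654)
f((1355 + r(23, -14))/(-945 + 547))/G = ((1355 + (-4 + 23))/(-945 + 547))/2396654 = ((1355 + 19)/(-398))*(1/2396654) = (1374*(-1/398))*(1/2396654) = -687/199*1/2396654 = -687/476934146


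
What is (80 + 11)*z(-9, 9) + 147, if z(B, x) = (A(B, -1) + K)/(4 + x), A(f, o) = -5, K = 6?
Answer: 154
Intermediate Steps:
z(B, x) = 1/(4 + x) (z(B, x) = (-5 + 6)/(4 + x) = 1/(4 + x))
(80 + 11)*z(-9, 9) + 147 = (80 + 11)/(4 + 9) + 147 = 91/13 + 147 = 91*(1/13) + 147 = 7 + 147 = 154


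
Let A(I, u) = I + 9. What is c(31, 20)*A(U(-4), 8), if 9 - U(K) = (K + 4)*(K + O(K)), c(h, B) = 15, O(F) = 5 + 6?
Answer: 270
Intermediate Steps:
O(F) = 11
U(K) = 9 - (4 + K)*(11 + K) (U(K) = 9 - (K + 4)*(K + 11) = 9 - (4 + K)*(11 + K))
A(I, u) = 9 + I
c(31, 20)*A(U(-4), 8) = 15*(9 + (-35 - 1*(-4)**2 - 15*(-4))) = 15*(9 + (-35 - 1*16 + 60)) = 15*(9 + (-35 - 16 + 60)) = 15*(9 + 9) = 15*18 = 270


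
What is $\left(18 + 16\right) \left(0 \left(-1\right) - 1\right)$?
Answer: $-34$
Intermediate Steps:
$\left(18 + 16\right) \left(0 \left(-1\right) - 1\right) = 34 \left(0 - 1\right) = 34 \left(-1\right) = -34$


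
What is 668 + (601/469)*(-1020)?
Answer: -299728/469 ≈ -639.08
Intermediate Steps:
668 + (601/469)*(-1020) = 668 - 613020/469 = -299728/469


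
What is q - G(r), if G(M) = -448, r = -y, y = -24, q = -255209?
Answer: -254761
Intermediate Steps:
r = 24 (r = -1*(-24) = 24)
q - G(r) = -255209 - 1*(-448) = -255209 + 448 = -254761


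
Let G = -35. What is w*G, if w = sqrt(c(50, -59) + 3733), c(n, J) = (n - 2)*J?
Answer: -35*sqrt(901) ≈ -1050.6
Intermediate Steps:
c(n, J) = J*(-2 + n) (c(n, J) = (-2 + n)*J = J*(-2 + n))
w = sqrt(901) (w = sqrt(-59*(-2 + 50) + 3733) = sqrt(-59*48 + 3733) = sqrt(-2832 + 3733) = sqrt(901) ≈ 30.017)
w*G = sqrt(901)*(-35) = -35*sqrt(901)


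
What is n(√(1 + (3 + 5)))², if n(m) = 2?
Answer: 4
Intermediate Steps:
n(√(1 + (3 + 5)))² = 2² = 4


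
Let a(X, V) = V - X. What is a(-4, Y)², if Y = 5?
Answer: 81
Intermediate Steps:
a(-4, Y)² = (5 - 1*(-4))² = (5 + 4)² = 9² = 81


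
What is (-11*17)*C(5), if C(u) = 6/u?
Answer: -1122/5 ≈ -224.40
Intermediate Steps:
(-11*17)*C(5) = (-11*17)*(6/5) = -1122/5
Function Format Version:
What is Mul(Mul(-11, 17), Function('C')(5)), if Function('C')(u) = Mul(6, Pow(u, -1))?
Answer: Rational(-1122, 5) ≈ -224.40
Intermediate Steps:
Mul(Mul(-11, 17), Function('C')(5)) = Mul(Mul(-11, 17), Mul(6, Pow(5, -1))) = Mul(-187, Mul(6, Rational(1, 5))) = Mul(-187, Rational(6, 5)) = Rational(-1122, 5)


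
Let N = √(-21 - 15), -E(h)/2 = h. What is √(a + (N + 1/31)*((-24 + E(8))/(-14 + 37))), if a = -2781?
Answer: √(-1413802709 - 5304720*I)/713 ≈ 0.098935 - 52.736*I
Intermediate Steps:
E(h) = -2*h
N = 6*I (N = √(-36) = 6*I ≈ 6.0*I)
√(a + (N + 1/31)*((-24 + E(8))/(-14 + 37))) = √(-2781 + (6*I + 1/31)*((-24 - 2*8)/(-14 + 37))) = √(-2781 + (6*I + 1/31)*((-24 - 16)/23)) = √(-2781 + (1/31 + 6*I)*(-40*1/23)) = √(-2781 + (1/31 + 6*I)*(-40/23)) = √(-2781 + (-40/713 - 240*I/23)) = √(-1982893/713 - 240*I/23)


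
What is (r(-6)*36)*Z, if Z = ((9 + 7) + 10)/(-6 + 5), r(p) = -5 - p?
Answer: -936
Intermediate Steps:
Z = -26 (Z = (16 + 10)/(-1) = 26*(-1) = -26)
(r(-6)*36)*Z = ((-5 - 1*(-6))*36)*(-26) = ((-5 + 6)*36)*(-26) = (1*36)*(-26) = 36*(-26) = -936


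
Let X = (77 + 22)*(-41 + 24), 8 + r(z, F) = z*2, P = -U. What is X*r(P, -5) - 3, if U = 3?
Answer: 23559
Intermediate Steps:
P = -3 (P = -1*3 = -3)
r(z, F) = -8 + 2*z (r(z, F) = -8 + z*2 = -8 + 2*z)
X = -1683 (X = 99*(-17) = -1683)
X*r(P, -5) - 3 = -1683*(-8 + 2*(-3)) - 3 = -1683*(-8 - 6) - 3 = -1683*(-14) - 3 = 23562 - 3 = 23559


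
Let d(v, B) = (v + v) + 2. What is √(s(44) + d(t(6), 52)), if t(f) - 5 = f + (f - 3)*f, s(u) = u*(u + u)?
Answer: 2*√983 ≈ 62.706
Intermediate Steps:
s(u) = 2*u² (s(u) = u*(2*u) = 2*u²)
t(f) = 5 + f + f*(-3 + f) (t(f) = 5 + (f + (f - 3)*f) = 5 + (f + (-3 + f)*f) = 5 + (f + f*(-3 + f)) = 5 + f + f*(-3 + f))
d(v, B) = 2 + 2*v (d(v, B) = 2*v + 2 = 2 + 2*v)
√(s(44) + d(t(6), 52)) = √(2*44² + (2 + 2*(5 + 6² - 2*6))) = √(2*1936 + (2 + 2*(5 + 36 - 12))) = √(3872 + (2 + 2*29)) = √(3872 + (2 + 58)) = √(3872 + 60) = √3932 = 2*√983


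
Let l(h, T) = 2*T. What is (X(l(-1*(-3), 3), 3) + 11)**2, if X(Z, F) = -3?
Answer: 64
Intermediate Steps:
(X(l(-1*(-3), 3), 3) + 11)**2 = (-3 + 11)**2 = 8**2 = 64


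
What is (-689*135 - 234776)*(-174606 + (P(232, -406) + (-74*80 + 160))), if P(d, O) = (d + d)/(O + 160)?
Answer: 7272125282750/123 ≈ 5.9123e+10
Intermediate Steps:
P(d, O) = 2*d/(160 + O) (P(d, O) = (2*d)/(160 + O) = 2*d/(160 + O))
(-689*135 - 234776)*(-174606 + (P(232, -406) + (-74*80 + 160))) = (-689*135 - 234776)*(-174606 + (2*232/(160 - 406) + (-74*80 + 160))) = (-93015 - 234776)*(-174606 + (2*232/(-246) + (-5920 + 160))) = -327791*(-174606 + (2*232*(-1/246) - 5760)) = -327791*(-174606 + (-232/123 - 5760)) = -327791*(-174606 - 708712/123) = -327791*(-22185250/123) = 7272125282750/123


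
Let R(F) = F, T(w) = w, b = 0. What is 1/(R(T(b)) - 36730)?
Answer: -1/36730 ≈ -2.7226e-5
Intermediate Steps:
1/(R(T(b)) - 36730) = 1/(0 - 36730) = 1/(-36730) = -1/36730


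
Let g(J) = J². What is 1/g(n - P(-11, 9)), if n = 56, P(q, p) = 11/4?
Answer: 16/45369 ≈ 0.00035266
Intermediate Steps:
P(q, p) = 11/4 (P(q, p) = 11*(¼) = 11/4)
1/g(n - P(-11, 9)) = 1/((56 - 1*11/4)²) = 1/((56 - 11/4)²) = 1/((213/4)²) = 1/(45369/16) = 16/45369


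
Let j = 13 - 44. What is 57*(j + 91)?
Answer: 3420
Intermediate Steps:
j = -31
57*(j + 91) = 57*(-31 + 91) = 57*60 = 3420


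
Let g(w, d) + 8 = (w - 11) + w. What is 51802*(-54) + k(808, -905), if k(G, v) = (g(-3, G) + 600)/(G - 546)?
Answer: -732894121/262 ≈ -2.7973e+6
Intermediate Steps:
g(w, d) = -19 + 2*w (g(w, d) = -8 + ((w - 11) + w) = -8 + ((-11 + w) + w) = -8 + (-11 + 2*w) = -19 + 2*w)
k(G, v) = 575/(-546 + G) (k(G, v) = ((-19 + 2*(-3)) + 600)/(G - 546) = ((-19 - 6) + 600)/(-546 + G) = (-25 + 600)/(-546 + G) = 575/(-546 + G))
51802*(-54) + k(808, -905) = 51802*(-54) + 575/(-546 + 808) = -2797308 + 575/262 = -732894121/262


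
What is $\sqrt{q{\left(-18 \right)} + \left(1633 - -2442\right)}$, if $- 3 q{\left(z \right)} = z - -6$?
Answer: $\sqrt{4079} \approx 63.867$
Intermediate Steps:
$q{\left(z \right)} = -2 - \frac{z}{3}$ ($q{\left(z \right)} = - \frac{z - -6}{3} = - \frac{z + 6}{3} = - \frac{6 + z}{3} = -2 - \frac{z}{3}$)
$\sqrt{q{\left(-18 \right)} + \left(1633 - -2442\right)} = \sqrt{\left(-2 - -6\right) + \left(1633 - -2442\right)} = \sqrt{\left(-2 + 6\right) + \left(1633 + 2442\right)} = \sqrt{4 + 4075} = \sqrt{4079}$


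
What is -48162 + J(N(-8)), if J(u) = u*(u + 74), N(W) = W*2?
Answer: -49090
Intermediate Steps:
N(W) = 2*W
J(u) = u*(74 + u)
-48162 + J(N(-8)) = -48162 + (2*(-8))*(74 + 2*(-8)) = -48162 - 16*(74 - 16) = -48162 - 16*58 = -48162 - 928 = -49090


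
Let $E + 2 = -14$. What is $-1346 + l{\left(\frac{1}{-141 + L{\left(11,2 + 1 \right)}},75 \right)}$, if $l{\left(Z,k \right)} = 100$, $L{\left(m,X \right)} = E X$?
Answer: $-1246$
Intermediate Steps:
$E = -16$ ($E = -2 - 14 = -16$)
$L{\left(m,X \right)} = - 16 X$
$-1346 + l{\left(\frac{1}{-141 + L{\left(11,2 + 1 \right)}},75 \right)} = -1346 + 100 = -1246$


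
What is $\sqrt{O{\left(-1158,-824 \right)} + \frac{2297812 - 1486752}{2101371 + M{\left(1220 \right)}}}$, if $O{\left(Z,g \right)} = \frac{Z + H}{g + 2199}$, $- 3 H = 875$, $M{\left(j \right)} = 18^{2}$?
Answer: $\frac{i \sqrt{992329143719485}}{38531075} \approx 0.81755 i$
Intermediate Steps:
$M{\left(j \right)} = 324$
$H = - \frac{875}{3}$ ($H = \left(- \frac{1}{3}\right) 875 = - \frac{875}{3} \approx -291.67$)
$O{\left(Z,g \right)} = \frac{- \frac{875}{3} + Z}{2199 + g}$ ($O{\left(Z,g \right)} = \frac{Z - \frac{875}{3}}{g + 2199} = \frac{- \frac{875}{3} + Z}{2199 + g}$)
$\sqrt{O{\left(-1158,-824 \right)} + \frac{2297812 - 1486752}{2101371 + M{\left(1220 \right)}}} = \sqrt{\frac{- \frac{875}{3} - 1158}{2199 - 824} + \frac{2297812 - 1486752}{2101371 + 324}} = \sqrt{\frac{1}{1375} \left(- \frac{4349}{3}\right) + \frac{811060}{2101695}} = \sqrt{\frac{1}{1375} \left(- \frac{4349}{3}\right) + 811060 \cdot \frac{1}{2101695}} = \sqrt{- \frac{4349}{4125} + \frac{162212}{420339}} = \sqrt{- \frac{128769979}{192655375}} = \frac{i \sqrt{992329143719485}}{38531075}$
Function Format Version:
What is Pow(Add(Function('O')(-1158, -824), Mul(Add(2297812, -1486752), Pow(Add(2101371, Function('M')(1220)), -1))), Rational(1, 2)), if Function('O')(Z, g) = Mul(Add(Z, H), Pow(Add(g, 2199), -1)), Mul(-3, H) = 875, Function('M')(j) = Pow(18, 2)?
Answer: Mul(Rational(1, 38531075), I, Pow(992329143719485, Rational(1, 2))) ≈ Mul(0.81755, I)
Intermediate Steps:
Function('M')(j) = 324
H = Rational(-875, 3) (H = Mul(Rational(-1, 3), 875) = Rational(-875, 3) ≈ -291.67)
Function('O')(Z, g) = Mul(Pow(Add(2199, g), -1), Add(Rational(-875, 3), Z)) (Function('O')(Z, g) = Mul(Add(Z, Rational(-875, 3)), Pow(Add(g, 2199), -1)) = Mul(Add(Rational(-875, 3), Z), Pow(Add(2199, g), -1)) = Mul(Pow(Add(2199, g), -1), Add(Rational(-875, 3), Z)))
Pow(Add(Function('O')(-1158, -824), Mul(Add(2297812, -1486752), Pow(Add(2101371, Function('M')(1220)), -1))), Rational(1, 2)) = Pow(Add(Mul(Pow(Add(2199, -824), -1), Add(Rational(-875, 3), -1158)), Mul(Add(2297812, -1486752), Pow(Add(2101371, 324), -1))), Rational(1, 2)) = Pow(Add(Mul(Pow(1375, -1), Rational(-4349, 3)), Mul(811060, Pow(2101695, -1))), Rational(1, 2)) = Pow(Add(Mul(Rational(1, 1375), Rational(-4349, 3)), Mul(811060, Rational(1, 2101695))), Rational(1, 2)) = Pow(Add(Rational(-4349, 4125), Rational(162212, 420339)), Rational(1, 2)) = Pow(Rational(-128769979, 192655375), Rational(1, 2)) = Mul(Rational(1, 38531075), I, Pow(992329143719485, Rational(1, 2)))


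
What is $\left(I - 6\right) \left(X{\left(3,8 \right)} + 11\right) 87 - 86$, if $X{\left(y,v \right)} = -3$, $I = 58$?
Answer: $36106$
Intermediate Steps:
$\left(I - 6\right) \left(X{\left(3,8 \right)} + 11\right) 87 - 86 = \left(58 - 6\right) \left(-3 + 11\right) 87 - 86 = 52 \cdot 8 \cdot 87 - 86 = 416 \cdot 87 - 86 = 36192 - 86 = 36106$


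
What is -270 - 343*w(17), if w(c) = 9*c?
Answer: -52749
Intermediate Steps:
-270 - 343*w(17) = -270 - 3087*17 = -270 - 343*153 = -270 - 52479 = -52749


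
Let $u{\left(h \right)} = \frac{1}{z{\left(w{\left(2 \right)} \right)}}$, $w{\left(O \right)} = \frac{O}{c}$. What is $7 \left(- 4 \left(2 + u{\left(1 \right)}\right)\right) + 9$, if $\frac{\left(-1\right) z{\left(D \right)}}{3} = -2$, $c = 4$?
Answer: $- \frac{155}{3} \approx -51.667$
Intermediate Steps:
$w{\left(O \right)} = \frac{O}{4}$
$z{\left(D \right)} = 6$ ($z{\left(D \right)} = \left(-3\right) \left(-2\right) = 6$)
$u{\left(h \right)} = \frac{1}{6}$
$7 \left(- 4 \left(2 + u{\left(1 \right)}\right)\right) + 9 = 7 \left(- 4 \left(2 + \frac{1}{6}\right)\right) + 9 = 7 \left(\left(-4\right) \frac{13}{6}\right) + 9 = 7 \left(- \frac{26}{3}\right) + 9 = - \frac{182}{3} + 9 = - \frac{155}{3}$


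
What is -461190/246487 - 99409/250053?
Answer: -139824969253/61634813811 ≈ -2.2686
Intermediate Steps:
-461190/246487 - 99409/250053 = -139824969253/61634813811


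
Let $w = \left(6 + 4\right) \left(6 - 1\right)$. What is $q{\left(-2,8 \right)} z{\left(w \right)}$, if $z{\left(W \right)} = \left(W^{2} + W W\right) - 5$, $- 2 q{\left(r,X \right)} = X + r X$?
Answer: $19980$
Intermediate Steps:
$q{\left(r,X \right)} = - \frac{X}{2} - \frac{X r}{2}$ ($q{\left(r,X \right)} = - \frac{X + r X}{2} = - \frac{X + X r}{2} = - \frac{X}{2} - \frac{X r}{2}$)
$w = 50$ ($w = 10 \cdot 5 = 50$)
$z{\left(W \right)} = -5 + 2 W^{2}$ ($z{\left(W \right)} = \left(W^{2} + W^{2}\right) - 5 = 2 W^{2} - 5 = -5 + 2 W^{2}$)
$q{\left(-2,8 \right)} z{\left(w \right)} = \left(- \frac{1}{2}\right) 8 \left(1 - 2\right) \left(-5 + 2 \cdot 50^{2}\right) = \left(- \frac{1}{2}\right) 8 \left(-1\right) \left(-5 + 2 \cdot 2500\right) = 4 \left(-5 + 5000\right) = 4 \cdot 4995 = 19980$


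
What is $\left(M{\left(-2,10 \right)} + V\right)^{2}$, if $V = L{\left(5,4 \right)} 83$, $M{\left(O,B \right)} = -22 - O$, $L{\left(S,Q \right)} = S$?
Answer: $156025$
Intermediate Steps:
$V = 415$ ($V = 5 \cdot 83 = 415$)
$\left(M{\left(-2,10 \right)} + V\right)^{2} = \left(\left(-22 - -2\right) + 415\right)^{2} = \left(\left(-22 + 2\right) + 415\right)^{2} = \left(-20 + 415\right)^{2} = 395^{2} = 156025$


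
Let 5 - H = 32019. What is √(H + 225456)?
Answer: 311*√2 ≈ 439.82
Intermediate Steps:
H = -32014 (H = 5 - 1*32019 = 5 - 32019 = -32014)
√(H + 225456) = √(-32014 + 225456) = √193442 = 311*√2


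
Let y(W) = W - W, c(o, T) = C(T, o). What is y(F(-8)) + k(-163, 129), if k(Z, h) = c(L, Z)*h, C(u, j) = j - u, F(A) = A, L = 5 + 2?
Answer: 21930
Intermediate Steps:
L = 7
c(o, T) = o - T
k(Z, h) = h*(7 - Z) (k(Z, h) = (7 - Z)*h = h*(7 - Z))
y(W) = 0
y(F(-8)) + k(-163, 129) = 0 + 129*(7 - 1*(-163)) = 0 + 129*(7 + 163) = 0 + 129*170 = 0 + 21930 = 21930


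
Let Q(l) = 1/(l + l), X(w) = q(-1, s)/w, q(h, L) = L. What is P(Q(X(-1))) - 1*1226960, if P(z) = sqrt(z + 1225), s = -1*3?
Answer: -1226960 + sqrt(44106)/6 ≈ -1.2269e+6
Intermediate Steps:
s = -3
X(w) = -3/w
Q(l) = 1/(2*l)
P(z) = sqrt(1225 + z)
P(Q(X(-1))) - 1*1226960 = sqrt(1225 + 1/(2*((-3/(-1))))) - 1*1226960 = sqrt(1225 + 1/(2*((-3*(-1))))) - 1226960 = sqrt(1225 + (1/2)/3) - 1226960 = sqrt(1225 + (1/2)*(1/3)) - 1226960 = sqrt(1225 + 1/6) - 1226960 = sqrt(7351/6) - 1226960 = sqrt(44106)/6 - 1226960 = -1226960 + sqrt(44106)/6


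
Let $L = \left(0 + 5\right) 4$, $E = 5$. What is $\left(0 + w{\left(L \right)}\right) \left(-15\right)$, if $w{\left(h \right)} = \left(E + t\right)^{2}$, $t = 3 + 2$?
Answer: $-1500$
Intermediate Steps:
$t = 5$
$L = 20$ ($L = 5 \cdot 4 = 20$)
$w{\left(h \right)} = 100$ ($w{\left(h \right)} = \left(5 + 5\right)^{2} = 10^{2} = 100$)
$\left(0 + w{\left(L \right)}\right) \left(-15\right) = \left(0 + 100\right) \left(-15\right) = 100 \left(-15\right) = -1500$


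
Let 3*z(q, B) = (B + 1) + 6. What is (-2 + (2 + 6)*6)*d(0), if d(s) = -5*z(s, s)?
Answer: -1610/3 ≈ -536.67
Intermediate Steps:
z(q, B) = 7/3 + B/3 (z(q, B) = ((B + 1) + 6)/3 = ((1 + B) + 6)/3 = (7 + B)/3 = 7/3 + B/3)
d(s) = -35/3 - 5*s/3 (d(s) = -5*(7/3 + s/3) = -35/3 - 5*s/3)
(-2 + (2 + 6)*6)*d(0) = (-2 + (2 + 6)*6)*(-35/3 - 5/3*0) = (-2 + 8*6)*(-35/3 + 0) = (-2 + 48)*(-35/3) = 46*(-35/3) = -1610/3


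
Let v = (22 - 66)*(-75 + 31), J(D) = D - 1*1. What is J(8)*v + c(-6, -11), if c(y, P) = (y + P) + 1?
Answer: 13536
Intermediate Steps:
c(y, P) = 1 + P + y (c(y, P) = (P + y) + 1 = 1 + P + y)
J(D) = -1 + D (J(D) = D - 1 = -1 + D)
v = 1936 (v = -44*(-44) = 1936)
J(8)*v + c(-6, -11) = (-1 + 8)*1936 + (1 - 11 - 6) = 7*1936 - 16 = 13552 - 16 = 13536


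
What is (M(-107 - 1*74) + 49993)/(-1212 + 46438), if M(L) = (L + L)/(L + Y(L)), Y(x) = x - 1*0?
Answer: 24997/22613 ≈ 1.1054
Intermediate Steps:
Y(x) = x (Y(x) = x + 0 = x)
M(L) = 1 (M(L) = (L + L)/(L + L) = (2*L)/((2*L)) = (2*L)*(1/(2*L)) = 1)
(M(-107 - 1*74) + 49993)/(-1212 + 46438) = (1 + 49993)/(-1212 + 46438) = 49994/45226 = 49994*(1/45226) = 24997/22613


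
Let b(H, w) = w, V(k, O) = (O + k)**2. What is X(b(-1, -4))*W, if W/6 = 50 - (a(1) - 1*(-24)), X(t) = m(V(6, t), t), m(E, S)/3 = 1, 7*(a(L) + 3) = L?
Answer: 3636/7 ≈ 519.43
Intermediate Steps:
a(L) = -3 + L/7
m(E, S) = 3 (m(E, S) = 3*1 = 3)
X(t) = 3
W = 1212/7 (W = 6*(50 - ((-3 + (1/7)*1) - 1*(-24))) = 6*(50 - ((-3 + 1/7) + 24)) = 6*(50 - (-20/7 + 24)) = 6*(50 - 1*148/7) = 6*(50 - 148/7) = 6*(202/7) = 1212/7 ≈ 173.14)
X(b(-1, -4))*W = 3*(1212/7) = 3636/7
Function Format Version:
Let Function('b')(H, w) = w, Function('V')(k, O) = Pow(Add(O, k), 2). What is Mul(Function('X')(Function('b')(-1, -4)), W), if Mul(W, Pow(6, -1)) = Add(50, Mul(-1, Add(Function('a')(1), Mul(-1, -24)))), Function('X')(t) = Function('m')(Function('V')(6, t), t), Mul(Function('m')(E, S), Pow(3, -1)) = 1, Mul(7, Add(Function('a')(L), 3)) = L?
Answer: Rational(3636, 7) ≈ 519.43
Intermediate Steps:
Function('a')(L) = Add(-3, Mul(Rational(1, 7), L))
Function('m')(E, S) = 3 (Function('m')(E, S) = Mul(3, 1) = 3)
Function('X')(t) = 3
W = Rational(1212, 7) (W = Mul(6, Add(50, Mul(-1, Add(Add(-3, Mul(Rational(1, 7), 1)), Mul(-1, -24))))) = Mul(6, Add(50, Mul(-1, Add(Add(-3, Rational(1, 7)), 24)))) = Mul(6, Add(50, Mul(-1, Add(Rational(-20, 7), 24)))) = Mul(6, Add(50, Mul(-1, Rational(148, 7)))) = Mul(6, Add(50, Rational(-148, 7))) = Mul(6, Rational(202, 7)) = Rational(1212, 7) ≈ 173.14)
Mul(Function('X')(Function('b')(-1, -4)), W) = Mul(3, Rational(1212, 7)) = Rational(3636, 7)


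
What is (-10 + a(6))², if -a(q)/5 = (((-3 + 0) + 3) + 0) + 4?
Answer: 900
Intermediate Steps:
a(q) = -20 (a(q) = -5*((((-3 + 0) + 3) + 0) + 4) = -5*(((-3 + 3) + 0) + 4) = -5*((0 + 0) + 4) = -5*(0 + 4) = -5*4 = -20)
(-10 + a(6))² = (-10 - 20)² = (-30)² = 900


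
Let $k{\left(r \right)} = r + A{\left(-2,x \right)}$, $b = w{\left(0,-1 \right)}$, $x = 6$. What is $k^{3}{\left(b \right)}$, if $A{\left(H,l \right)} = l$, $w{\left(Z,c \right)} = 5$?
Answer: $1331$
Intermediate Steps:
$b = 5$
$k{\left(r \right)} = 6 + r$ ($k{\left(r \right)} = r + 6 = 6 + r$)
$k^{3}{\left(b \right)} = \left(6 + 5\right)^{3} = 11^{3} = 1331$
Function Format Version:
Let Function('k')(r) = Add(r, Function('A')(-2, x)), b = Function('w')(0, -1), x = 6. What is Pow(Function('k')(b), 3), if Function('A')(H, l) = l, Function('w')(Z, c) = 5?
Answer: 1331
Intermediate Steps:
b = 5
Function('k')(r) = Add(6, r) (Function('k')(r) = Add(r, 6) = Add(6, r))
Pow(Function('k')(b), 3) = Pow(Add(6, 5), 3) = Pow(11, 3) = 1331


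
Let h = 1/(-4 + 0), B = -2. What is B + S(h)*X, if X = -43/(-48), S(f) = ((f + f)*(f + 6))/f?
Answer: 797/96 ≈ 8.3021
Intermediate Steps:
h = -¼ (h = 1/(-4) = -¼ ≈ -0.25000)
S(f) = 12 + 2*f (S(f) = ((2*f)*(6 + f))/f = (2*f*(6 + f))/f = 12 + 2*f)
X = 43/48 (X = -43*(-1/48) = 43/48 ≈ 0.89583)
B + S(h)*X = -2 + (12 + 2*(-¼))*(43/48) = -2 + (12 - ½)*(43/48) = -2 + (23/2)*(43/48) = -2 + 989/96 = 797/96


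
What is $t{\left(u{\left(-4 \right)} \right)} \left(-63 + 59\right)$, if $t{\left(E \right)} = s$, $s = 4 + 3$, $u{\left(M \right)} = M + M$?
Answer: $-28$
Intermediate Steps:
$u{\left(M \right)} = 2 M$
$s = 7$
$t{\left(E \right)} = 7$
$t{\left(u{\left(-4 \right)} \right)} \left(-63 + 59\right) = 7 \left(-63 + 59\right) = 7 \left(-4\right) = -28$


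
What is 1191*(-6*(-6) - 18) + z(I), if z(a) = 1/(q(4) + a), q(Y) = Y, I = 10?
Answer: 300133/14 ≈ 21438.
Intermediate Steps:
z(a) = 1/(4 + a)
1191*(-6*(-6) - 18) + z(I) = 1191*(-6*(-6) - 18) + 1/(4 + 10) = 1191*(36 - 18) + 1/14 = 1191*18 + 1/14 = 21438 + 1/14 = 300133/14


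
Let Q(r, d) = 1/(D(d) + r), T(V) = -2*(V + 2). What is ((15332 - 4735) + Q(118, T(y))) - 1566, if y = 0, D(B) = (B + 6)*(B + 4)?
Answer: 1065659/118 ≈ 9031.0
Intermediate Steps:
D(B) = (4 + B)*(6 + B) (D(B) = (6 + B)*(4 + B) = (4 + B)*(6 + B))
T(V) = -4 - 2*V (T(V) = -2*(2 + V) = -4 - 2*V)
Q(r, d) = 1/(24 + r + d**2 + 10*d) (Q(r, d) = 1/((24 + d**2 + 10*d) + r) = 1/(24 + r + d**2 + 10*d))
((15332 - 4735) + Q(118, T(y))) - 1566 = ((15332 - 4735) + 1/(24 + 118 + (-4 - 2*0)**2 + 10*(-4 - 2*0))) - 1566 = (10597 + 1/(24 + 118 + (-4 + 0)**2 + 10*(-4 + 0))) - 1566 = (10597 + 1/(24 + 118 + (-4)**2 + 10*(-4))) - 1566 = (10597 + 1/(24 + 118 + 16 - 40)) - 1566 = (10597 + 1/118) - 1566 = 1250447/118 - 1566 = 1065659/118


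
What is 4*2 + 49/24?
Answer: 241/24 ≈ 10.042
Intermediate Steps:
4*2 + 49/24 = 8 + 49*(1/24) = 8 + 49/24 = 241/24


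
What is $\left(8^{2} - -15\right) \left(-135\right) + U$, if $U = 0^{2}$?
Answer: $-10665$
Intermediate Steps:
$U = 0$
$\left(8^{2} - -15\right) \left(-135\right) + U = \left(8^{2} - -15\right) \left(-135\right) + 0 = \left(64 + 15\right) \left(-135\right) + 0 = 79 \left(-135\right) + 0 = -10665 + 0 = -10665$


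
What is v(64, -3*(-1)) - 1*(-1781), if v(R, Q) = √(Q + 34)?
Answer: 1781 + √37 ≈ 1787.1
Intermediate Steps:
v(R, Q) = √(34 + Q)
v(64, -3*(-1)) - 1*(-1781) = √(34 - 3*(-1)) - 1*(-1781) = √(34 + 3) + 1781 = √37 + 1781 = 1781 + √37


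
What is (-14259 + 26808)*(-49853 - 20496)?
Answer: -882809601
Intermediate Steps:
(-14259 + 26808)*(-49853 - 20496) = 12549*(-70349) = -882809601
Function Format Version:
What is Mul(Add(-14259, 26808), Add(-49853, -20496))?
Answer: -882809601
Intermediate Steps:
Mul(Add(-14259, 26808), Add(-49853, -20496)) = Mul(12549, -70349) = -882809601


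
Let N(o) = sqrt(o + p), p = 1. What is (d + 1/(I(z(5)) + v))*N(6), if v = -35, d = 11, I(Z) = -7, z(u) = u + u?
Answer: 461*sqrt(7)/42 ≈ 29.040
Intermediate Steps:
z(u) = 2*u
N(o) = sqrt(1 + o) (N(o) = sqrt(o + 1) = sqrt(1 + o))
(d + 1/(I(z(5)) + v))*N(6) = (11 + 1/(-7 - 35))*sqrt(1 + 6) = (11 + 1/(-42))*sqrt(7) = (11 - 1/42)*sqrt(7) = 461*sqrt(7)/42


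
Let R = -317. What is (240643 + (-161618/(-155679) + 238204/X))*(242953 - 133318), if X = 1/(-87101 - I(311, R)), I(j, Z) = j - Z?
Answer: -118889972699417461205/51893 ≈ -2.2911e+15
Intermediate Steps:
X = -1/87729 (X = 1/(-87101 - (311 - 1*(-317))) = 1/(-87101 - (311 + 317)) = 1/(-87101 - 1*628) = 1/(-87101 - 628) = 1/(-87729) = -1/87729 ≈ -1.1399e-5)
(240643 + (-161618/(-155679) + 238204/X))*(242953 - 133318) = (240643 + (-161618/(-155679) + 238204/(-1/87729)))*(242953 - 133318) = (240643 + (-161618*(-1/155679) + 238204*(-87729)))*109635 = (240643 + (161618/155679 - 20897398716))*109635 = (240643 - 3253286134546546/155679)*109635 = -3253248671484949/155679*109635 = -118889972699417461205/51893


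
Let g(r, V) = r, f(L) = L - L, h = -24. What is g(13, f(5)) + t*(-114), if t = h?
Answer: 2749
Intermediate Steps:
f(L) = 0
t = -24
g(13, f(5)) + t*(-114) = 13 - 24*(-114) = 13 + 2736 = 2749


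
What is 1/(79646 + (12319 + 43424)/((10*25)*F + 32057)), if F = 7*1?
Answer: 11269/897549355 ≈ 1.2555e-5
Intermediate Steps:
F = 7
1/(79646 + (12319 + 43424)/((10*25)*F + 32057)) = 1/(79646 + (12319 + 43424)/((10*25)*7 + 32057)) = 1/(79646 + 55743/(250*7 + 32057)) = 1/(79646 + 55743/(1750 + 32057)) = 1/(79646 + 55743/33807) = 1/(79646 + 55743*(1/33807)) = 1/(79646 + 18581/11269) = 1/(897549355/11269) = 11269/897549355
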